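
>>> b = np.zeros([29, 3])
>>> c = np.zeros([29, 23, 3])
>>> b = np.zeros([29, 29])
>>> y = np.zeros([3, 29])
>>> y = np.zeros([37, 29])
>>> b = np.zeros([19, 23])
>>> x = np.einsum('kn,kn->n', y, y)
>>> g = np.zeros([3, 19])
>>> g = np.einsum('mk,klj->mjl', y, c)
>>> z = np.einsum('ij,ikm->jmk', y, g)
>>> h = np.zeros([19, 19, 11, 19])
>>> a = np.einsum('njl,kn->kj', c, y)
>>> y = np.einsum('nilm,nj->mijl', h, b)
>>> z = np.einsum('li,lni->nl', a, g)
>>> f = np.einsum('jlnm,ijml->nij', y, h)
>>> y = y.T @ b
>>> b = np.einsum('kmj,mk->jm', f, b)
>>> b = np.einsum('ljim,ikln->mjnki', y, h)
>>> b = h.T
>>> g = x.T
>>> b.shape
(19, 11, 19, 19)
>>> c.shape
(29, 23, 3)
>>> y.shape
(11, 23, 19, 23)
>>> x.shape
(29,)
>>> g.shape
(29,)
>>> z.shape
(3, 37)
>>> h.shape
(19, 19, 11, 19)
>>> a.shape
(37, 23)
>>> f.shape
(23, 19, 19)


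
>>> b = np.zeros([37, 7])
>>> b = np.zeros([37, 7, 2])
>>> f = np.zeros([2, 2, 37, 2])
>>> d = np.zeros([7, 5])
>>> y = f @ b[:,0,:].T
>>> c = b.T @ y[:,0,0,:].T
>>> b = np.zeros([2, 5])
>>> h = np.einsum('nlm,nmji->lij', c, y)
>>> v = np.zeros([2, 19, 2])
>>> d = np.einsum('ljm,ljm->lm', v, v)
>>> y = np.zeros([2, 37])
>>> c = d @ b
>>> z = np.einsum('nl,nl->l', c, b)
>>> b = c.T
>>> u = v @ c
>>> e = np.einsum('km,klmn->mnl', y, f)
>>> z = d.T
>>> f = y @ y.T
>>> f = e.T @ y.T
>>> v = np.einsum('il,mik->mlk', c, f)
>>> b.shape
(5, 2)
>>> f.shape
(2, 2, 2)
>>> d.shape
(2, 2)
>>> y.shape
(2, 37)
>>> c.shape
(2, 5)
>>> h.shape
(7, 37, 37)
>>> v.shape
(2, 5, 2)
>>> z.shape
(2, 2)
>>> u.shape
(2, 19, 5)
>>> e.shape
(37, 2, 2)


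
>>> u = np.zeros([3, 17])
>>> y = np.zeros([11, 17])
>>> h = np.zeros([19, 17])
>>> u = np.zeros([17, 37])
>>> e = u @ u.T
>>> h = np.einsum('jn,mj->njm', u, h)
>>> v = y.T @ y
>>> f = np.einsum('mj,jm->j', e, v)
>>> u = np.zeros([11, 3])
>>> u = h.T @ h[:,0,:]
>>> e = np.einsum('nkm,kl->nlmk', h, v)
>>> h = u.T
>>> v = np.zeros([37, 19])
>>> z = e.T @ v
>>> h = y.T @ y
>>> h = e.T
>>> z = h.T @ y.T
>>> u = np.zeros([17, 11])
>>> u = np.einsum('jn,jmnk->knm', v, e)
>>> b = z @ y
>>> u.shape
(17, 19, 17)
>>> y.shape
(11, 17)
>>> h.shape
(17, 19, 17, 37)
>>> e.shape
(37, 17, 19, 17)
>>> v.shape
(37, 19)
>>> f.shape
(17,)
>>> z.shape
(37, 17, 19, 11)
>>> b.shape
(37, 17, 19, 17)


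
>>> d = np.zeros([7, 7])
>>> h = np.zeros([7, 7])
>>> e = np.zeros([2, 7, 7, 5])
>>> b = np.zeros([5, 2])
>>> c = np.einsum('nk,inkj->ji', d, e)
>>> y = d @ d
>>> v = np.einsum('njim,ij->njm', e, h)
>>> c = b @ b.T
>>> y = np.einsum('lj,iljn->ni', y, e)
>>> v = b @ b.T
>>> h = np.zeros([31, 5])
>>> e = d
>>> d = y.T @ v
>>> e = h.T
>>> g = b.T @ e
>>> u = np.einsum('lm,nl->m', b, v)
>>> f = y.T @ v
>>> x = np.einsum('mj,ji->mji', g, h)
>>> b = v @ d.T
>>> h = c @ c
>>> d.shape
(2, 5)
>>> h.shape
(5, 5)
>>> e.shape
(5, 31)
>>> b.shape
(5, 2)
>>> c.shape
(5, 5)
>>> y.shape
(5, 2)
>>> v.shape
(5, 5)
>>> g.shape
(2, 31)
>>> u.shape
(2,)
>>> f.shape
(2, 5)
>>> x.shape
(2, 31, 5)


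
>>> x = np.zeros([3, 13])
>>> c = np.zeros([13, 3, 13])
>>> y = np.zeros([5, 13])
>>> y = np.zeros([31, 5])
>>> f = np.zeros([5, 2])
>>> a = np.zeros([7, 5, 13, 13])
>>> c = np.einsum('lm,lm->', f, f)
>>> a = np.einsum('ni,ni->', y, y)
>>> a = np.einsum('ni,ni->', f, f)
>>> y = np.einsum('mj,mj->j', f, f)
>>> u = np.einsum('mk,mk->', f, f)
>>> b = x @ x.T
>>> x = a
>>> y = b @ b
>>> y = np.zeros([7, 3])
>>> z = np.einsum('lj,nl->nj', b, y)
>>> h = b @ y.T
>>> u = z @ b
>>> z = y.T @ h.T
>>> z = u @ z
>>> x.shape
()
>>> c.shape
()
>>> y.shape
(7, 3)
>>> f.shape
(5, 2)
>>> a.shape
()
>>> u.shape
(7, 3)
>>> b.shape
(3, 3)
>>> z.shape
(7, 3)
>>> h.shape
(3, 7)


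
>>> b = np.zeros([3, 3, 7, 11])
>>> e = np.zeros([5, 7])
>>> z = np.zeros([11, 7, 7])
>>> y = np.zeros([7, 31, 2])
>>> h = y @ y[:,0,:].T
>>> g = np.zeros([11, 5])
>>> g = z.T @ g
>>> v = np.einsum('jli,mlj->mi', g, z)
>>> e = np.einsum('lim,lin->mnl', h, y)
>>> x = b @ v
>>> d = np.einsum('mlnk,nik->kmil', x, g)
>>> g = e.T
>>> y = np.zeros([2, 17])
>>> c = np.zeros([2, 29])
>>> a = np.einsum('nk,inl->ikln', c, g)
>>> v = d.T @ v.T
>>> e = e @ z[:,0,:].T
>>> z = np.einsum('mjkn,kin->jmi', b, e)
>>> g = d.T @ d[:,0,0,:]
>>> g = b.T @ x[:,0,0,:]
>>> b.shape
(3, 3, 7, 11)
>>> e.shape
(7, 2, 11)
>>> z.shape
(3, 3, 2)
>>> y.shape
(2, 17)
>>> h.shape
(7, 31, 7)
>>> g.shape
(11, 7, 3, 5)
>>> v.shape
(3, 7, 3, 11)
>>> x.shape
(3, 3, 7, 5)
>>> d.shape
(5, 3, 7, 3)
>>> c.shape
(2, 29)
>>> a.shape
(7, 29, 7, 2)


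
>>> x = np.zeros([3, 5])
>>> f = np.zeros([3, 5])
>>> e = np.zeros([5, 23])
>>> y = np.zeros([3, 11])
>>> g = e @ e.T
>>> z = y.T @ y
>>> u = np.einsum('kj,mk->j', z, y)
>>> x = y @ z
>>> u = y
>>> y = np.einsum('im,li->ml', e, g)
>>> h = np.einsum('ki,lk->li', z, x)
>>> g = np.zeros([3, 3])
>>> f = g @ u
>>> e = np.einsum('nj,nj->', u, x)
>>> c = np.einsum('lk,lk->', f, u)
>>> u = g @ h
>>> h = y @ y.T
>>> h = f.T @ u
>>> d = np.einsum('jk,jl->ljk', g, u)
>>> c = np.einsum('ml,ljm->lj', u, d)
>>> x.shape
(3, 11)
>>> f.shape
(3, 11)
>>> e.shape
()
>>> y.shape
(23, 5)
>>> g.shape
(3, 3)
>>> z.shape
(11, 11)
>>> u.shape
(3, 11)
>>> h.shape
(11, 11)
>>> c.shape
(11, 3)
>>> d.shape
(11, 3, 3)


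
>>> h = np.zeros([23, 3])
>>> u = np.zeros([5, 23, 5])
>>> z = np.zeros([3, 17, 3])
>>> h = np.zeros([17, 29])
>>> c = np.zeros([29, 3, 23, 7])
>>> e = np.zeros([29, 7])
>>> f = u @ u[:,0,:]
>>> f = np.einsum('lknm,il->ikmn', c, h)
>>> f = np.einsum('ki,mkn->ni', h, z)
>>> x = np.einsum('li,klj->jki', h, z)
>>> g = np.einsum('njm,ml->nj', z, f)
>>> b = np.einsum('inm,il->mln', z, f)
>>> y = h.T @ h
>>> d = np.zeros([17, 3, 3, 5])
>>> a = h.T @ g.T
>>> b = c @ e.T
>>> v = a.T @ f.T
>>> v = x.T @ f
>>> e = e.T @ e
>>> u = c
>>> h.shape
(17, 29)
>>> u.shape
(29, 3, 23, 7)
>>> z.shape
(3, 17, 3)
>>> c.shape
(29, 3, 23, 7)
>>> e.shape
(7, 7)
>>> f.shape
(3, 29)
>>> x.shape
(3, 3, 29)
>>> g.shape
(3, 17)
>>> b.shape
(29, 3, 23, 29)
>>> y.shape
(29, 29)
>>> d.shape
(17, 3, 3, 5)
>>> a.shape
(29, 3)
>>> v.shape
(29, 3, 29)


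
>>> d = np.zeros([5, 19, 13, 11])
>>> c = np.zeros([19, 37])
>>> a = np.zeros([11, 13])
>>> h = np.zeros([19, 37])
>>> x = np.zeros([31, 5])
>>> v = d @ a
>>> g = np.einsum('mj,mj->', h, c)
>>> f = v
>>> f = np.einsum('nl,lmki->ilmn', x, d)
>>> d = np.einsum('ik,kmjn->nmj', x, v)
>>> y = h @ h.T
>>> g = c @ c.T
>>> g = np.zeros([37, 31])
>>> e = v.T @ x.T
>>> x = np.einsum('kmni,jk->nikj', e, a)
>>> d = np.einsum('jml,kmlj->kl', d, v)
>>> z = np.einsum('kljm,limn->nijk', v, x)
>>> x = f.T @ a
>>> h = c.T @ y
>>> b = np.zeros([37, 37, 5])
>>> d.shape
(5, 13)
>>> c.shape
(19, 37)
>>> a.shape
(11, 13)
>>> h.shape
(37, 19)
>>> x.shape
(31, 19, 5, 13)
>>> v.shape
(5, 19, 13, 13)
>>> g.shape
(37, 31)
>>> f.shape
(11, 5, 19, 31)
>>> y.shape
(19, 19)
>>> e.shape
(13, 13, 19, 31)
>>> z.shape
(11, 31, 13, 5)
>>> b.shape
(37, 37, 5)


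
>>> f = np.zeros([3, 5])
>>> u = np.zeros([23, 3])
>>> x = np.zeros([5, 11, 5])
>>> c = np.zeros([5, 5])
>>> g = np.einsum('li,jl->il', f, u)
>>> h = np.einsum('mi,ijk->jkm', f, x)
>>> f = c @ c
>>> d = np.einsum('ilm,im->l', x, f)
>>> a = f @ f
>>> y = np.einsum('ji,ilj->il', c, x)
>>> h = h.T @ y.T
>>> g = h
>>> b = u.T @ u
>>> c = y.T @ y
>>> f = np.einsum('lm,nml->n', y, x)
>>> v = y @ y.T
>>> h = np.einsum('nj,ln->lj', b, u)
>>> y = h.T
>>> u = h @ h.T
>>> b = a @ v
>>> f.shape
(5,)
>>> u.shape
(23, 23)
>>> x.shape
(5, 11, 5)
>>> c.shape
(11, 11)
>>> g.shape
(3, 5, 5)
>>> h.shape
(23, 3)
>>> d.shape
(11,)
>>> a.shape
(5, 5)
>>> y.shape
(3, 23)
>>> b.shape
(5, 5)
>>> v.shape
(5, 5)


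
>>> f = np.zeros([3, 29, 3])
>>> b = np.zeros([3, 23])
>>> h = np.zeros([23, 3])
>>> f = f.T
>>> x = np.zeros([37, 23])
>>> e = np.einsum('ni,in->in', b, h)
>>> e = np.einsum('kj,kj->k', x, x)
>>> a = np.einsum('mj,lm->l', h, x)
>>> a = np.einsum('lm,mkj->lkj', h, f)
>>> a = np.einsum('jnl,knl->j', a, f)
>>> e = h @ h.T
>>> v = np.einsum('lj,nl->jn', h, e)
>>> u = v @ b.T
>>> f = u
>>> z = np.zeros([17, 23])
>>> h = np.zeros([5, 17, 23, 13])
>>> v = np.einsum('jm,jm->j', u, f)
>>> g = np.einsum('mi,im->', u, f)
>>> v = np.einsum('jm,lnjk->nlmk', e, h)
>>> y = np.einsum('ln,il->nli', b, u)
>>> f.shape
(3, 3)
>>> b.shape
(3, 23)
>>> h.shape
(5, 17, 23, 13)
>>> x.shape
(37, 23)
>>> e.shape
(23, 23)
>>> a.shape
(23,)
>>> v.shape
(17, 5, 23, 13)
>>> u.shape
(3, 3)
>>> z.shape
(17, 23)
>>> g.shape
()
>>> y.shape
(23, 3, 3)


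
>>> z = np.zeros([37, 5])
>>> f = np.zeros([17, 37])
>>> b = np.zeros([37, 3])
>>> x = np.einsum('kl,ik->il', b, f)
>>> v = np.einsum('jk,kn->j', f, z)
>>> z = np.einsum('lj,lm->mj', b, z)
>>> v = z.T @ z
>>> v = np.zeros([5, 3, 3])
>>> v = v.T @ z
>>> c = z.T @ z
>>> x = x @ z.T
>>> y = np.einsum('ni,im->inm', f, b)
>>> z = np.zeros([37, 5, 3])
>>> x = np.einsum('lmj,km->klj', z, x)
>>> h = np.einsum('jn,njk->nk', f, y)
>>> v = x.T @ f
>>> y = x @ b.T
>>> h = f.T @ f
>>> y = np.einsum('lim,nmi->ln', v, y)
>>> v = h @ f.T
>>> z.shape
(37, 5, 3)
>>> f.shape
(17, 37)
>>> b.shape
(37, 3)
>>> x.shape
(17, 37, 3)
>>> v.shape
(37, 17)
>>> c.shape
(3, 3)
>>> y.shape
(3, 17)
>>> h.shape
(37, 37)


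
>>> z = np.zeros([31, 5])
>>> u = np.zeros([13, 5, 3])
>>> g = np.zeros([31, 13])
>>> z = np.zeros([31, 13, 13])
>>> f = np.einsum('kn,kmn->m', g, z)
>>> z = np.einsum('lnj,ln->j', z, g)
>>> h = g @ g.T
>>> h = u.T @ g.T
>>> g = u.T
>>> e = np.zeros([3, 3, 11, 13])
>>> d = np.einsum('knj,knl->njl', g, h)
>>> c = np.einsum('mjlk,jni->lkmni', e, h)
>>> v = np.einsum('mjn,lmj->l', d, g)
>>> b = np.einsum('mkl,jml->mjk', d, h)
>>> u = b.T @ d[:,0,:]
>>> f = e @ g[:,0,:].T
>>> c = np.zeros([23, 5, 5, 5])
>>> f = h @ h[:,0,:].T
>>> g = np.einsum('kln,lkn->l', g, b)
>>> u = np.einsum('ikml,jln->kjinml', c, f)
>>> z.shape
(13,)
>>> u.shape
(5, 3, 23, 3, 5, 5)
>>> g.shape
(5,)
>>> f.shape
(3, 5, 3)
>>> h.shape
(3, 5, 31)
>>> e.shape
(3, 3, 11, 13)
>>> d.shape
(5, 13, 31)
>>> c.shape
(23, 5, 5, 5)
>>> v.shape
(3,)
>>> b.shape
(5, 3, 13)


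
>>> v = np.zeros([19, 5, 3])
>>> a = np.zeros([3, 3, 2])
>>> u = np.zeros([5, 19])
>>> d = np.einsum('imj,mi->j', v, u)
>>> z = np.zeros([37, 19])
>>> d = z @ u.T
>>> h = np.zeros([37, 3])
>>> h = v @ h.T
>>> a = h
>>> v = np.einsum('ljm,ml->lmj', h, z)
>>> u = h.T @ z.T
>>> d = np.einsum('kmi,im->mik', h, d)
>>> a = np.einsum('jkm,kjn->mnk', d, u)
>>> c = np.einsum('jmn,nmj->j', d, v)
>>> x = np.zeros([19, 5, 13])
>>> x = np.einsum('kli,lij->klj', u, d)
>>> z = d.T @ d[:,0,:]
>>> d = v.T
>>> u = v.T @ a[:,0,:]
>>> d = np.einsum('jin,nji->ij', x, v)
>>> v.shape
(19, 37, 5)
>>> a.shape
(19, 37, 37)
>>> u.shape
(5, 37, 37)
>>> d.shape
(5, 37)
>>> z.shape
(19, 37, 19)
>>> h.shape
(19, 5, 37)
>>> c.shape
(5,)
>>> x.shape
(37, 5, 19)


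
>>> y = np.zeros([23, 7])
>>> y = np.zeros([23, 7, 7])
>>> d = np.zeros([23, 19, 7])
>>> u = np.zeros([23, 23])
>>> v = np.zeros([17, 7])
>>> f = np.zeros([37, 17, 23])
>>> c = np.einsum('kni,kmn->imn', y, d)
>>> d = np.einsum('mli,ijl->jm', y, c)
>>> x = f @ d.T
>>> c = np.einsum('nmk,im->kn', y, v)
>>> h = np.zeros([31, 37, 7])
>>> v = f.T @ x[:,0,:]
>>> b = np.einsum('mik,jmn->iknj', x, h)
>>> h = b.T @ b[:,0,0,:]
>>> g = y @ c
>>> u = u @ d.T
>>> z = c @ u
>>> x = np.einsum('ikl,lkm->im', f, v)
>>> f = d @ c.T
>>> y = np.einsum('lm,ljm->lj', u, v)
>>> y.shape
(23, 17)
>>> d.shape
(19, 23)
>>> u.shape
(23, 19)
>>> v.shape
(23, 17, 19)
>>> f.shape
(19, 7)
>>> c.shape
(7, 23)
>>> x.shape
(37, 19)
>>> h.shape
(31, 7, 19, 31)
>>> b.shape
(17, 19, 7, 31)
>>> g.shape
(23, 7, 23)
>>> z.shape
(7, 19)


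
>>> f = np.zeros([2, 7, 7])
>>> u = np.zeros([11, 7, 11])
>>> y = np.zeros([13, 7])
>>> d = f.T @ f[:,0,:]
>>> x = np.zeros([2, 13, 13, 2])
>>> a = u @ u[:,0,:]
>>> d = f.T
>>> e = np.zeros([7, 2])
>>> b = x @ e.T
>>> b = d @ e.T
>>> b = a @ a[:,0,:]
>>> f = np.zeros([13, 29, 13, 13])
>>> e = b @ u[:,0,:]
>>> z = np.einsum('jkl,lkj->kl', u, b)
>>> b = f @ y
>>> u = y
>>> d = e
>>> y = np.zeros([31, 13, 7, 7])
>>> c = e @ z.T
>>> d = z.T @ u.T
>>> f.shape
(13, 29, 13, 13)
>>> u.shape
(13, 7)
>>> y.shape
(31, 13, 7, 7)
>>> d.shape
(11, 13)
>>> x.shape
(2, 13, 13, 2)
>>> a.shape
(11, 7, 11)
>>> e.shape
(11, 7, 11)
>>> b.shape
(13, 29, 13, 7)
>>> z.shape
(7, 11)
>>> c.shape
(11, 7, 7)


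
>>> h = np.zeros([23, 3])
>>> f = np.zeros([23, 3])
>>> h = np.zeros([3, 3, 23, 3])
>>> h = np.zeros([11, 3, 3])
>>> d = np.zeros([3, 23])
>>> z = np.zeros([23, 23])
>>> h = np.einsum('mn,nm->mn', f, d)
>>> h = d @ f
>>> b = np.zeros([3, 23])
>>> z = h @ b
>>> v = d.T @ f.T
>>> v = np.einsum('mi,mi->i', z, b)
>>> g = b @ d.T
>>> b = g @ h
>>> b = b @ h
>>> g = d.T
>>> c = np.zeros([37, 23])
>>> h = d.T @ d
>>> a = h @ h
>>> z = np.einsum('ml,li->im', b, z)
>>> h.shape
(23, 23)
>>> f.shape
(23, 3)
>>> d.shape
(3, 23)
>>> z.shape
(23, 3)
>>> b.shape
(3, 3)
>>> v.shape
(23,)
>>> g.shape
(23, 3)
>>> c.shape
(37, 23)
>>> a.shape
(23, 23)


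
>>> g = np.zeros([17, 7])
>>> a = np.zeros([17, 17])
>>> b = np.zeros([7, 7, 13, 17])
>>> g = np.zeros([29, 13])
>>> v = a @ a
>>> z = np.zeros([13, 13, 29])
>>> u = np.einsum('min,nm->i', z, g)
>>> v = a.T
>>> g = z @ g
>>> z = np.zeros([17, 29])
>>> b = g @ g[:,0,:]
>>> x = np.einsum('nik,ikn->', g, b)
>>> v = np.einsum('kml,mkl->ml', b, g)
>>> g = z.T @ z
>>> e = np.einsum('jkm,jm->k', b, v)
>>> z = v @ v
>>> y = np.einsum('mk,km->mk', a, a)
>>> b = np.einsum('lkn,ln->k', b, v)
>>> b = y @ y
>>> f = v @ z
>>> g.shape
(29, 29)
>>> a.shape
(17, 17)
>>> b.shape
(17, 17)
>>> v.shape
(13, 13)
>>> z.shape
(13, 13)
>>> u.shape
(13,)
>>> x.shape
()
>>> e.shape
(13,)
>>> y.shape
(17, 17)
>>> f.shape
(13, 13)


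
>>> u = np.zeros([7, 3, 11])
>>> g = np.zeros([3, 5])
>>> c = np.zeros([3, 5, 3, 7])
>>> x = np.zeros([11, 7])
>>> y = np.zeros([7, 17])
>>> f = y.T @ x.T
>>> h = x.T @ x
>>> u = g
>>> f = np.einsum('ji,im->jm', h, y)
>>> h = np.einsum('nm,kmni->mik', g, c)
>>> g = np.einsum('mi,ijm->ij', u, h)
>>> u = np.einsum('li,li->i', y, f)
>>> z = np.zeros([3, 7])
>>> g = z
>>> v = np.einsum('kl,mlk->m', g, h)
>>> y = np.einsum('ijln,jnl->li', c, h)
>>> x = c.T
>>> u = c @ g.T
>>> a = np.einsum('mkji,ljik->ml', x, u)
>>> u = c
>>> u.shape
(3, 5, 3, 7)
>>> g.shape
(3, 7)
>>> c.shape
(3, 5, 3, 7)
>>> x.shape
(7, 3, 5, 3)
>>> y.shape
(3, 3)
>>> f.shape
(7, 17)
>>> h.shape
(5, 7, 3)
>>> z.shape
(3, 7)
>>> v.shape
(5,)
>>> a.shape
(7, 3)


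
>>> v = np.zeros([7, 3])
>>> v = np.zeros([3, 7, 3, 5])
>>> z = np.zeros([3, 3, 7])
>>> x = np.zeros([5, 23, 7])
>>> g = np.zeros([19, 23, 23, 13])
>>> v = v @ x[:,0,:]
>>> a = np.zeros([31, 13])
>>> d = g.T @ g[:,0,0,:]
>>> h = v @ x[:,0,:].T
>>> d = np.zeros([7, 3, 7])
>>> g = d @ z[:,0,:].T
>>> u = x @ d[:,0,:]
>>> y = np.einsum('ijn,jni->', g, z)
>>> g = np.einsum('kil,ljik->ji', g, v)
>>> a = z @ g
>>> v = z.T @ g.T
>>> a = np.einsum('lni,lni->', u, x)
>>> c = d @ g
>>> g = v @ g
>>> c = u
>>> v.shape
(7, 3, 7)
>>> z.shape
(3, 3, 7)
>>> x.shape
(5, 23, 7)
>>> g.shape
(7, 3, 3)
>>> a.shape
()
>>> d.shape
(7, 3, 7)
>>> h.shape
(3, 7, 3, 5)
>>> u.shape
(5, 23, 7)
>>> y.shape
()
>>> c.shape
(5, 23, 7)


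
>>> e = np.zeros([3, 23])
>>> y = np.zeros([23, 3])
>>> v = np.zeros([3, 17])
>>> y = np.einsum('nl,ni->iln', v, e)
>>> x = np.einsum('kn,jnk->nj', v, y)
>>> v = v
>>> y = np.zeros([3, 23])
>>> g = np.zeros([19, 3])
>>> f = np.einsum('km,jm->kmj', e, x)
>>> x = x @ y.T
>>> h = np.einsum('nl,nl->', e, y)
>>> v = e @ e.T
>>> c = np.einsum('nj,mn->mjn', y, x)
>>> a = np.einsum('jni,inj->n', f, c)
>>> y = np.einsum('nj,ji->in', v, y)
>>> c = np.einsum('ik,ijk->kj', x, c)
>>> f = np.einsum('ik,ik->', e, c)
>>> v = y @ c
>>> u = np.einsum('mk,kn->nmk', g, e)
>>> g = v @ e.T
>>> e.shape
(3, 23)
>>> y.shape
(23, 3)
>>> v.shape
(23, 23)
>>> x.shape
(17, 3)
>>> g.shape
(23, 3)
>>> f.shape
()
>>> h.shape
()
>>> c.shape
(3, 23)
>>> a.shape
(23,)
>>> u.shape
(23, 19, 3)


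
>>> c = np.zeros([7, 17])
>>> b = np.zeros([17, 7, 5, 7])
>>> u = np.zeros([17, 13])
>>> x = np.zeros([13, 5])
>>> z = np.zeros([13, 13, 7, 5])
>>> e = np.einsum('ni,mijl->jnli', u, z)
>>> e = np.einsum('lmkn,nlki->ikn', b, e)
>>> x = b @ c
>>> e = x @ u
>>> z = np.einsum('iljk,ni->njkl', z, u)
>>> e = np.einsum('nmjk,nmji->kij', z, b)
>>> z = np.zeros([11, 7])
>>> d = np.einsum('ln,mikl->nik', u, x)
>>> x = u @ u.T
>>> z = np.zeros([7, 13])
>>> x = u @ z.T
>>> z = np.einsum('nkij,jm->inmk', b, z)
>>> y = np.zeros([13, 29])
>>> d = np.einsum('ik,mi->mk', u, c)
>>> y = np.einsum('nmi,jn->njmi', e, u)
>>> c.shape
(7, 17)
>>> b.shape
(17, 7, 5, 7)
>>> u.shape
(17, 13)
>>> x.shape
(17, 7)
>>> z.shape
(5, 17, 13, 7)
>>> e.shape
(13, 7, 5)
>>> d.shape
(7, 13)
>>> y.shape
(13, 17, 7, 5)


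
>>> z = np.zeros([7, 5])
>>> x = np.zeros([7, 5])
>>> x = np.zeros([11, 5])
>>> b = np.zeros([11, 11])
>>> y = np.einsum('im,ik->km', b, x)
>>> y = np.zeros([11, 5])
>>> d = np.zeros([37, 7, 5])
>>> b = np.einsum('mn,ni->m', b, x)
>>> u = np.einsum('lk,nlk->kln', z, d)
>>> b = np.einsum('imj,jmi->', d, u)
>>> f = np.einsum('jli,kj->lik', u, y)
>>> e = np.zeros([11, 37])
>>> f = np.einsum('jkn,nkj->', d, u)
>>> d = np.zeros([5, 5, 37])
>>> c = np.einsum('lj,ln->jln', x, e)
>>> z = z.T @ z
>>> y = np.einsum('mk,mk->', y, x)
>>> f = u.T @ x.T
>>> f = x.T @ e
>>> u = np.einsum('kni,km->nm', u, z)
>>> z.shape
(5, 5)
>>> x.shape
(11, 5)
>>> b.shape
()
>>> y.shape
()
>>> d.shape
(5, 5, 37)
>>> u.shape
(7, 5)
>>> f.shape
(5, 37)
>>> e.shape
(11, 37)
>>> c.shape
(5, 11, 37)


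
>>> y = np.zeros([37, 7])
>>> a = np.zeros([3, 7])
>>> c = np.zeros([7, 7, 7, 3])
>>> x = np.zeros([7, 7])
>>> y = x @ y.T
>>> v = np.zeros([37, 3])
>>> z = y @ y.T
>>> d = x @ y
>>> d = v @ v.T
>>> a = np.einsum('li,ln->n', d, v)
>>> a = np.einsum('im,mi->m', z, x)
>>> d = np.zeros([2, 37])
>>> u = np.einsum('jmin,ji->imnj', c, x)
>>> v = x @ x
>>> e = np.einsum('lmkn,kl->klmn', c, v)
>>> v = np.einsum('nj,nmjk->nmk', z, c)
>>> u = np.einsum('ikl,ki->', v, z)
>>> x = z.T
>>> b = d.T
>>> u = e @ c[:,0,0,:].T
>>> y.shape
(7, 37)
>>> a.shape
(7,)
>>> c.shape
(7, 7, 7, 3)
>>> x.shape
(7, 7)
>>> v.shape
(7, 7, 3)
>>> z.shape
(7, 7)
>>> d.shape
(2, 37)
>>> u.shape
(7, 7, 7, 7)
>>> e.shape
(7, 7, 7, 3)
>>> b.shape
(37, 2)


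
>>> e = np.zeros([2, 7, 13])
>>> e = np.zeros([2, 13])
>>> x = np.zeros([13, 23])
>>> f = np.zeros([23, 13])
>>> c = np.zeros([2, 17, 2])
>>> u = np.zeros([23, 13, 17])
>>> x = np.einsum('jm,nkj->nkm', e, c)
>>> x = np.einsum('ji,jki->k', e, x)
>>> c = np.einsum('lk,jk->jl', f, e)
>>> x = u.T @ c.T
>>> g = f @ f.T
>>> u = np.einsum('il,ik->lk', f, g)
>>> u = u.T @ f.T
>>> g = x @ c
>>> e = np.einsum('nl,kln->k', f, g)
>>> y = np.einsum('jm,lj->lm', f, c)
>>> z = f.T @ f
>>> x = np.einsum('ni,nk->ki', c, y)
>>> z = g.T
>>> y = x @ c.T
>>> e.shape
(17,)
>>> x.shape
(13, 23)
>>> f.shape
(23, 13)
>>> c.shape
(2, 23)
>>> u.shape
(23, 23)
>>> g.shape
(17, 13, 23)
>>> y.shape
(13, 2)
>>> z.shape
(23, 13, 17)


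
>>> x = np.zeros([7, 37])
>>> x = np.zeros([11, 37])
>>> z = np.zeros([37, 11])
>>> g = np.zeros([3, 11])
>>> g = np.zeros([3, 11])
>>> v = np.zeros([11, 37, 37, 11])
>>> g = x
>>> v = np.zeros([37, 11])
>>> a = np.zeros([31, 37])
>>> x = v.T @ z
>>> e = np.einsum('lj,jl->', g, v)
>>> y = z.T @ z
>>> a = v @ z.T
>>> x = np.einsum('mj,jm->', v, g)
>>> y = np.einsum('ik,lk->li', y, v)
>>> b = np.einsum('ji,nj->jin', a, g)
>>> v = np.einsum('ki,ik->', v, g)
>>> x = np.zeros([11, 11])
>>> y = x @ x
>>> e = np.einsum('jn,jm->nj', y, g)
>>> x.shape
(11, 11)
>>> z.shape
(37, 11)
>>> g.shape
(11, 37)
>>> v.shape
()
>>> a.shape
(37, 37)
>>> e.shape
(11, 11)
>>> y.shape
(11, 11)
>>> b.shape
(37, 37, 11)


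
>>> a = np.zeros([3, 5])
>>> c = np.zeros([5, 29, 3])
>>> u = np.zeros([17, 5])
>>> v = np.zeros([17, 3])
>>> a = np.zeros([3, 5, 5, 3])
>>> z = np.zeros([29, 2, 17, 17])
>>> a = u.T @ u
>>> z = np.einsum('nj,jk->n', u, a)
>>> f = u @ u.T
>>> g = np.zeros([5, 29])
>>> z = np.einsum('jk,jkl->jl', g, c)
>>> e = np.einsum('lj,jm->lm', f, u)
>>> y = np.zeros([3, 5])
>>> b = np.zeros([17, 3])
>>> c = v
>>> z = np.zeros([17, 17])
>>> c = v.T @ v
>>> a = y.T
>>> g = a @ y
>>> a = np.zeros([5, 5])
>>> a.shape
(5, 5)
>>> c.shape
(3, 3)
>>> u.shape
(17, 5)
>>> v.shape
(17, 3)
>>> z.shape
(17, 17)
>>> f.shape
(17, 17)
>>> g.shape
(5, 5)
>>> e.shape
(17, 5)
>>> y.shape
(3, 5)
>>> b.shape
(17, 3)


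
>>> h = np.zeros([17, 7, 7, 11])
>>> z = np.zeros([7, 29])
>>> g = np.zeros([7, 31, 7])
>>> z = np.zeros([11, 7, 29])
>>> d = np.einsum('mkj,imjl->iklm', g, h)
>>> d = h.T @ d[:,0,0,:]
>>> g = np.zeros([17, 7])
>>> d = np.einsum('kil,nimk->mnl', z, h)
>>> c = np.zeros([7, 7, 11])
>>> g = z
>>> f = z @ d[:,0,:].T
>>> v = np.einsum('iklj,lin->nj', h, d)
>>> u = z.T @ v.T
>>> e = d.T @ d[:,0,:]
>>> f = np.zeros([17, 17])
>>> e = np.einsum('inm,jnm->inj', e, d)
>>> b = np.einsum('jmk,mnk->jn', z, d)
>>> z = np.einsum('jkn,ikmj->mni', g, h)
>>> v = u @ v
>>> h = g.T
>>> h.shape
(29, 7, 11)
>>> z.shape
(7, 29, 17)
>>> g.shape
(11, 7, 29)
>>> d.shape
(7, 17, 29)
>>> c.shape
(7, 7, 11)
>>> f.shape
(17, 17)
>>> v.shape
(29, 7, 11)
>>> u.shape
(29, 7, 29)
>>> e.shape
(29, 17, 7)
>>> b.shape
(11, 17)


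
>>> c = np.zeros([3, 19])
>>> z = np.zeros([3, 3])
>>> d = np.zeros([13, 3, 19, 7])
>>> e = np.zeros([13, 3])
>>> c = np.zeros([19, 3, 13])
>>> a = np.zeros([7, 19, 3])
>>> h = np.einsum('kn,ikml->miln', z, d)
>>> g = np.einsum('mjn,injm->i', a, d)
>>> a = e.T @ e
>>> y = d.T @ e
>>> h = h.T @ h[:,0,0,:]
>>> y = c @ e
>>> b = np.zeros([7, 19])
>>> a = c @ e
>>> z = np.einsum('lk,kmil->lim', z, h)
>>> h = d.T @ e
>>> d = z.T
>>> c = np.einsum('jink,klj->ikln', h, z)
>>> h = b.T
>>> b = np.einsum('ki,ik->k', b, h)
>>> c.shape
(19, 3, 13, 3)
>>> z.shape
(3, 13, 7)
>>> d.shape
(7, 13, 3)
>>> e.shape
(13, 3)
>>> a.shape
(19, 3, 3)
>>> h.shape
(19, 7)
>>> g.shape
(13,)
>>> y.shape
(19, 3, 3)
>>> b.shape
(7,)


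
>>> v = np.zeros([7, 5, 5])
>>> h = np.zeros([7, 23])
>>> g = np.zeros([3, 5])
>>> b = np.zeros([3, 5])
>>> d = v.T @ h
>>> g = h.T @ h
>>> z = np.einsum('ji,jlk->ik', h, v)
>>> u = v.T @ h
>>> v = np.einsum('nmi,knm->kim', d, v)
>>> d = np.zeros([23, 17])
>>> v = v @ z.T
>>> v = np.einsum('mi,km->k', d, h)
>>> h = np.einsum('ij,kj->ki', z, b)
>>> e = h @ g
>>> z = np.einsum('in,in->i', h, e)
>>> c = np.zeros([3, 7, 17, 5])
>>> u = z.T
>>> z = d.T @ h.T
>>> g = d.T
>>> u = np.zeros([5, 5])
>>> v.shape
(7,)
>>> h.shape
(3, 23)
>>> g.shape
(17, 23)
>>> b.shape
(3, 5)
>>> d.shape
(23, 17)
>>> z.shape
(17, 3)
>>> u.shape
(5, 5)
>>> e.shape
(3, 23)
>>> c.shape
(3, 7, 17, 5)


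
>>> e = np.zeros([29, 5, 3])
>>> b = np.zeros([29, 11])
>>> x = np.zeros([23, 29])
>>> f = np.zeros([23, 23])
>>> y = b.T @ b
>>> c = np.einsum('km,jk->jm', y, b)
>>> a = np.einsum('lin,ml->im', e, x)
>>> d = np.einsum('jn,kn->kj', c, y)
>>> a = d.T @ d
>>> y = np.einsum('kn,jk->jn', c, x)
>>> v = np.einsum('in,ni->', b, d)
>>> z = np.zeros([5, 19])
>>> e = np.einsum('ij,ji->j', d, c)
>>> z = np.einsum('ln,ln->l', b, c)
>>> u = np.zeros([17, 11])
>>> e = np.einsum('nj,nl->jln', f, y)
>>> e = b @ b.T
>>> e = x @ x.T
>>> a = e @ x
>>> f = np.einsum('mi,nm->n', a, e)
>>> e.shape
(23, 23)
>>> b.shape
(29, 11)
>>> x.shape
(23, 29)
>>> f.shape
(23,)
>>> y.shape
(23, 11)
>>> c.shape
(29, 11)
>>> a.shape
(23, 29)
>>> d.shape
(11, 29)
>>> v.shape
()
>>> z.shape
(29,)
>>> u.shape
(17, 11)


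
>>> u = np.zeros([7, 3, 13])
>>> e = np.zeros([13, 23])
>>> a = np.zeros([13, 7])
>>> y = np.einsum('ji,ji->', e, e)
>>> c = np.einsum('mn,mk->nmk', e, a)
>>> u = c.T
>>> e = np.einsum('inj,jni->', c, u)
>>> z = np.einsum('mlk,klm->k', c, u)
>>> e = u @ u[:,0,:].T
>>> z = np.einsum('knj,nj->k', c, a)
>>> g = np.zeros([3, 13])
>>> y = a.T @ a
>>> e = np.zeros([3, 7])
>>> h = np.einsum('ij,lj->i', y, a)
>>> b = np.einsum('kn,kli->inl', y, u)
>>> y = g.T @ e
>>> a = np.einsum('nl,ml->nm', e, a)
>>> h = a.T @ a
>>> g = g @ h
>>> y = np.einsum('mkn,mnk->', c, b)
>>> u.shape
(7, 13, 23)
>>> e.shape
(3, 7)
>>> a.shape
(3, 13)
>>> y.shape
()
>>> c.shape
(23, 13, 7)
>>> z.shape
(23,)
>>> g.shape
(3, 13)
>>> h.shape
(13, 13)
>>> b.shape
(23, 7, 13)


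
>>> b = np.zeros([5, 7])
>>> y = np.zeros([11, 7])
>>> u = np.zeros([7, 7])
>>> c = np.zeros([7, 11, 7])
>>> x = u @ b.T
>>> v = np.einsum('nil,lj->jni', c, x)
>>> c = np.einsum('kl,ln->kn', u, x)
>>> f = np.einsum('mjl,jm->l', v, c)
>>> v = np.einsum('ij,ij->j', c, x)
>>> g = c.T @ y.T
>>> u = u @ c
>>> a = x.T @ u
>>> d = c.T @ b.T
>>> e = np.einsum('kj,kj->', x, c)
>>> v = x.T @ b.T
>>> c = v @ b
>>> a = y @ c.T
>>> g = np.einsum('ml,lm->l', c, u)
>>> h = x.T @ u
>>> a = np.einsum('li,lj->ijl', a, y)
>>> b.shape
(5, 7)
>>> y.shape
(11, 7)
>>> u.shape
(7, 5)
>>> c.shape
(5, 7)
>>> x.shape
(7, 5)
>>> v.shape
(5, 5)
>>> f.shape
(11,)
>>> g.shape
(7,)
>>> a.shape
(5, 7, 11)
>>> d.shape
(5, 5)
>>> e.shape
()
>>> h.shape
(5, 5)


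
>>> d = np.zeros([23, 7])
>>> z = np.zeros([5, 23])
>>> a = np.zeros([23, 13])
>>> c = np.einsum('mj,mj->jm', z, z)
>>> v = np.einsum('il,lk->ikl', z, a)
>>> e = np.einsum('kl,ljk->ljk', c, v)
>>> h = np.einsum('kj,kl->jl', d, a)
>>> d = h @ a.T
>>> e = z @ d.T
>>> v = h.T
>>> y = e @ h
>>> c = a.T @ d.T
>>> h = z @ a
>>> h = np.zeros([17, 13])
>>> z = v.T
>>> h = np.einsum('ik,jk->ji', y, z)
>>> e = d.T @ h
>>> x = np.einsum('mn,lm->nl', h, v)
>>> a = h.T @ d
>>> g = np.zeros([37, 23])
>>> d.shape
(7, 23)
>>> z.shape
(7, 13)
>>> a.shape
(5, 23)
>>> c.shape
(13, 7)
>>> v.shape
(13, 7)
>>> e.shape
(23, 5)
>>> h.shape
(7, 5)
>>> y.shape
(5, 13)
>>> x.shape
(5, 13)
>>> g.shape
(37, 23)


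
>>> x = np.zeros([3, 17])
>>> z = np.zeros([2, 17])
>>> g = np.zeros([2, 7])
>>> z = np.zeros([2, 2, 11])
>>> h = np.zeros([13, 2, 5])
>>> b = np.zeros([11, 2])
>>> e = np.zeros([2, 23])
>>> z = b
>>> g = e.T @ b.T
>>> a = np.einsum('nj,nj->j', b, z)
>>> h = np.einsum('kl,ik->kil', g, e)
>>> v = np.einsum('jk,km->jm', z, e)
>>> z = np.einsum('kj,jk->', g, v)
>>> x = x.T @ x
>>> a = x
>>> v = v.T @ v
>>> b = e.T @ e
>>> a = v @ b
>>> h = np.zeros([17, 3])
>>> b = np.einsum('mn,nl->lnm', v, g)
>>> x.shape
(17, 17)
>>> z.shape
()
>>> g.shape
(23, 11)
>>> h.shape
(17, 3)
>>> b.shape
(11, 23, 23)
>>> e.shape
(2, 23)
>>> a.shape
(23, 23)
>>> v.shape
(23, 23)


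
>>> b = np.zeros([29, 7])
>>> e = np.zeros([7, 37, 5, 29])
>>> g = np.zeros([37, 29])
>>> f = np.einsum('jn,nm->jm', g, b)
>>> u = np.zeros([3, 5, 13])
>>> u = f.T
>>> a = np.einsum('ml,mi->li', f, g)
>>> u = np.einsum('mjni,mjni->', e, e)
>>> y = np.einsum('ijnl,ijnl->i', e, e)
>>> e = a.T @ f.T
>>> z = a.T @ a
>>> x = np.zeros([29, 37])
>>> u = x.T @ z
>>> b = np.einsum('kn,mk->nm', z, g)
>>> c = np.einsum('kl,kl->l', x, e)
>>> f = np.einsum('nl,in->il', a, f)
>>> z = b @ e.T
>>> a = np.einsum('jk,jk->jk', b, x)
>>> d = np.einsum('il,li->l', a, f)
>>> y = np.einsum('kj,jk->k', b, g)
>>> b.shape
(29, 37)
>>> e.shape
(29, 37)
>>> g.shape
(37, 29)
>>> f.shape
(37, 29)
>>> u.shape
(37, 29)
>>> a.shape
(29, 37)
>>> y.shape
(29,)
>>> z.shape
(29, 29)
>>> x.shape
(29, 37)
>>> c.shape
(37,)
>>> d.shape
(37,)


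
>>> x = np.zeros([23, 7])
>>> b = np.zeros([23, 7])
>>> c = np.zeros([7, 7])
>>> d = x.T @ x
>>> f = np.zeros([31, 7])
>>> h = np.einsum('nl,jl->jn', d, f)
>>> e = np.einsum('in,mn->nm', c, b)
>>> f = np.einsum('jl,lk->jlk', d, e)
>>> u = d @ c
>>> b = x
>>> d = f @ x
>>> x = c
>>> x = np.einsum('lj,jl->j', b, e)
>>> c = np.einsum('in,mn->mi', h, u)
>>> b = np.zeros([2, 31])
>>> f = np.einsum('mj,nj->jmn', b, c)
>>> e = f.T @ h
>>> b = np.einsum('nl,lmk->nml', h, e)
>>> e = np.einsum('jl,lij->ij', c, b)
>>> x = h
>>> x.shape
(31, 7)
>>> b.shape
(31, 2, 7)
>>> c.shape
(7, 31)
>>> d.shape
(7, 7, 7)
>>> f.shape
(31, 2, 7)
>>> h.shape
(31, 7)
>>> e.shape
(2, 7)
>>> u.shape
(7, 7)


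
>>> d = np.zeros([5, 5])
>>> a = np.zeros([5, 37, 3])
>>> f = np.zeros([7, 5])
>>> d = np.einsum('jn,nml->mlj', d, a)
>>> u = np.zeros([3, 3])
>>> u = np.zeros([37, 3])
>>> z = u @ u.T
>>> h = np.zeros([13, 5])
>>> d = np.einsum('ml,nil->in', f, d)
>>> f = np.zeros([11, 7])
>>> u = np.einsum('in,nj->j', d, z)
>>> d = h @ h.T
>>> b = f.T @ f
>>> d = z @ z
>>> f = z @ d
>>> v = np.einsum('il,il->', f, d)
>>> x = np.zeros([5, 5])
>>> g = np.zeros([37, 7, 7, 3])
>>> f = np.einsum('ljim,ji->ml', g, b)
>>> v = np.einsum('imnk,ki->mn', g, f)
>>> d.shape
(37, 37)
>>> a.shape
(5, 37, 3)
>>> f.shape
(3, 37)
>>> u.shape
(37,)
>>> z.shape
(37, 37)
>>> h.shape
(13, 5)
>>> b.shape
(7, 7)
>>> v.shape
(7, 7)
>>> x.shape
(5, 5)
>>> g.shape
(37, 7, 7, 3)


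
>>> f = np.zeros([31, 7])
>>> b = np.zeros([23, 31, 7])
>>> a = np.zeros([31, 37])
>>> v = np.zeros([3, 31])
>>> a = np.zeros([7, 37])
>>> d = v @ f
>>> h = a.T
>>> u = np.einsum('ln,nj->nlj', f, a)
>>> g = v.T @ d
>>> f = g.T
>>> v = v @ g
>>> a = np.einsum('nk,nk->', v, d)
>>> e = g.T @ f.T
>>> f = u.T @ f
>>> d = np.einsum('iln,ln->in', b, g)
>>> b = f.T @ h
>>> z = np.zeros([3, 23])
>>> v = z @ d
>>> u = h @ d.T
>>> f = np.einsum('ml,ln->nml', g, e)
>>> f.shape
(7, 31, 7)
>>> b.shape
(31, 31, 7)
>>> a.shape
()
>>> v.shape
(3, 7)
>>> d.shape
(23, 7)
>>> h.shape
(37, 7)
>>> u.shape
(37, 23)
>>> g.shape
(31, 7)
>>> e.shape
(7, 7)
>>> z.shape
(3, 23)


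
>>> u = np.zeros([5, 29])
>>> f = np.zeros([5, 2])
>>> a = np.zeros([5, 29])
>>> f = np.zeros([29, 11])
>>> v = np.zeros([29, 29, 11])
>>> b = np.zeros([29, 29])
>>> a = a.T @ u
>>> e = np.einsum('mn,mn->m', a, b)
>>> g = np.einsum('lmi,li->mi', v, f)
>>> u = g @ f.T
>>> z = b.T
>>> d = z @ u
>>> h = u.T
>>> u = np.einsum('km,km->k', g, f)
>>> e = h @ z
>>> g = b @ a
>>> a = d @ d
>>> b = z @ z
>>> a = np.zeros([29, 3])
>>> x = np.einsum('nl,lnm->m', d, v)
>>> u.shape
(29,)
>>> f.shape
(29, 11)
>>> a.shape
(29, 3)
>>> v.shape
(29, 29, 11)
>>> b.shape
(29, 29)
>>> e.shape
(29, 29)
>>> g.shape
(29, 29)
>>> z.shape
(29, 29)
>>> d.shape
(29, 29)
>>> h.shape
(29, 29)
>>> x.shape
(11,)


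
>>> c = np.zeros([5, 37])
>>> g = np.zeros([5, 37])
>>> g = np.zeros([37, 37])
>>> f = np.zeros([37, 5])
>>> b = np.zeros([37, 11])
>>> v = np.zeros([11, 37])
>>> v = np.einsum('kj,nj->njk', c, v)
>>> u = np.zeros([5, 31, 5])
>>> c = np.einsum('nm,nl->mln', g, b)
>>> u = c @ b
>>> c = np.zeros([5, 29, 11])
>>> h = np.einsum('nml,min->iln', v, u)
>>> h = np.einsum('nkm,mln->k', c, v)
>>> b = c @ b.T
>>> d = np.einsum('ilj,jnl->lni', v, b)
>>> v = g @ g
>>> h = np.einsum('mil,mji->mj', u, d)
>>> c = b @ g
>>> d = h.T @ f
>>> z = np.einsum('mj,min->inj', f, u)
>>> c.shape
(5, 29, 37)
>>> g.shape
(37, 37)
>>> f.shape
(37, 5)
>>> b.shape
(5, 29, 37)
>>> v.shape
(37, 37)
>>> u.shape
(37, 11, 11)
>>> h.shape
(37, 29)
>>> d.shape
(29, 5)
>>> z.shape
(11, 11, 5)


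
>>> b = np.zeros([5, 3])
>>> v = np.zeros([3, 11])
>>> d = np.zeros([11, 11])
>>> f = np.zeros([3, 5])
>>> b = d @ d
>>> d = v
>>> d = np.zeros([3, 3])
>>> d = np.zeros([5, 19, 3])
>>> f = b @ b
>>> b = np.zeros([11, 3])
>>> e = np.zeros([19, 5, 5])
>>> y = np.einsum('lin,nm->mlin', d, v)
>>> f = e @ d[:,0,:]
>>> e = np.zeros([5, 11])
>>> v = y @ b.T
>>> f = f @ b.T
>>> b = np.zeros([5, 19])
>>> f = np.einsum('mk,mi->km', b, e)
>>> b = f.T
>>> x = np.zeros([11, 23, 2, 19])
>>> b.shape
(5, 19)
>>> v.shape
(11, 5, 19, 11)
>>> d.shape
(5, 19, 3)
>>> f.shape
(19, 5)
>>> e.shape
(5, 11)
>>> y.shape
(11, 5, 19, 3)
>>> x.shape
(11, 23, 2, 19)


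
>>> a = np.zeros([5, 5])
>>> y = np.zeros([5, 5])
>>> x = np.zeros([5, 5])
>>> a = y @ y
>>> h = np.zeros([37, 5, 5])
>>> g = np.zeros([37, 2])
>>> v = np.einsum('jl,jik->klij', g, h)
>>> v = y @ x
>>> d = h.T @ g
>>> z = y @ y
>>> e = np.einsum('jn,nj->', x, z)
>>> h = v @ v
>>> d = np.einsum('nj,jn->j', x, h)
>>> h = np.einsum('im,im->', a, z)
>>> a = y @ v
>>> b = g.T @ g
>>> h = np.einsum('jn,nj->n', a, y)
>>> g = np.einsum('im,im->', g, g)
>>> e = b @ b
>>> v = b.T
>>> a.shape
(5, 5)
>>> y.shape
(5, 5)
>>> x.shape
(5, 5)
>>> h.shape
(5,)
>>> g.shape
()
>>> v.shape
(2, 2)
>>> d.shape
(5,)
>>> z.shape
(5, 5)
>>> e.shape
(2, 2)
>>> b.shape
(2, 2)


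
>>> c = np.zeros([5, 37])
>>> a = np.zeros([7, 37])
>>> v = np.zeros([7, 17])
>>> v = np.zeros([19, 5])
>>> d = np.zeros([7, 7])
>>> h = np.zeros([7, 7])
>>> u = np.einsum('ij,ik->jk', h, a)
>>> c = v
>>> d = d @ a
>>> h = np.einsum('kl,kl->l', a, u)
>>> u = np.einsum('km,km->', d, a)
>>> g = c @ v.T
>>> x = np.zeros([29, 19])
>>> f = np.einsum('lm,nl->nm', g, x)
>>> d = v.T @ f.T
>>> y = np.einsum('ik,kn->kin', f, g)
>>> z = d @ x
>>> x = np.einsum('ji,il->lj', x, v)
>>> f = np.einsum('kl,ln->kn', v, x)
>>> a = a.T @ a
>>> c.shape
(19, 5)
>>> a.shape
(37, 37)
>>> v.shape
(19, 5)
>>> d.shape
(5, 29)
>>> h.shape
(37,)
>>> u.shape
()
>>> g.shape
(19, 19)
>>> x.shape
(5, 29)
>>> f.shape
(19, 29)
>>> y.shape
(19, 29, 19)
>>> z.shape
(5, 19)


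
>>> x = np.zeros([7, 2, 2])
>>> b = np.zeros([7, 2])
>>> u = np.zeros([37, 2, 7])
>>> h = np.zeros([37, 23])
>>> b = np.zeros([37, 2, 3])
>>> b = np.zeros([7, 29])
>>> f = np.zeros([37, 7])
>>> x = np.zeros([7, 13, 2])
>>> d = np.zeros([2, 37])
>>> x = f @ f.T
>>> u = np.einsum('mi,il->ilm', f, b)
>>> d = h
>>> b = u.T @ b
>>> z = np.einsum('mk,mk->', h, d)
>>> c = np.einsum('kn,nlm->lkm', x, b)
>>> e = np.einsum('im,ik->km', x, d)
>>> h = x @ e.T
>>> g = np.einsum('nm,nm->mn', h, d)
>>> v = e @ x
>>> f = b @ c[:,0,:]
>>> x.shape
(37, 37)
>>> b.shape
(37, 29, 29)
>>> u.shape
(7, 29, 37)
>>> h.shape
(37, 23)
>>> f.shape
(37, 29, 29)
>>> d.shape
(37, 23)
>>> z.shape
()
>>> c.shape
(29, 37, 29)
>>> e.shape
(23, 37)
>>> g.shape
(23, 37)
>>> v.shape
(23, 37)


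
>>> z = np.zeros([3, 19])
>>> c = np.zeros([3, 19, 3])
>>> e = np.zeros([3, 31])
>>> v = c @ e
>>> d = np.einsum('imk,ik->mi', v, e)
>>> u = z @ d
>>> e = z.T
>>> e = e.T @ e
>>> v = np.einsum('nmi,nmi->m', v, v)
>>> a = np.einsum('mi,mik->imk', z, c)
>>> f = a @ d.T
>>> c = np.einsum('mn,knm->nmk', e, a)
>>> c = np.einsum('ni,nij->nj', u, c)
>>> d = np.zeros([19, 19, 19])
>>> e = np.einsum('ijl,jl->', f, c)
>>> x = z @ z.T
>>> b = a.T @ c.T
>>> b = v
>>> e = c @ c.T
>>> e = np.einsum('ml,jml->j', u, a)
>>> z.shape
(3, 19)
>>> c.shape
(3, 19)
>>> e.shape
(19,)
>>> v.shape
(19,)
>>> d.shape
(19, 19, 19)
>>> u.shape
(3, 3)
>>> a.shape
(19, 3, 3)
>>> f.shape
(19, 3, 19)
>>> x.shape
(3, 3)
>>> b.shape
(19,)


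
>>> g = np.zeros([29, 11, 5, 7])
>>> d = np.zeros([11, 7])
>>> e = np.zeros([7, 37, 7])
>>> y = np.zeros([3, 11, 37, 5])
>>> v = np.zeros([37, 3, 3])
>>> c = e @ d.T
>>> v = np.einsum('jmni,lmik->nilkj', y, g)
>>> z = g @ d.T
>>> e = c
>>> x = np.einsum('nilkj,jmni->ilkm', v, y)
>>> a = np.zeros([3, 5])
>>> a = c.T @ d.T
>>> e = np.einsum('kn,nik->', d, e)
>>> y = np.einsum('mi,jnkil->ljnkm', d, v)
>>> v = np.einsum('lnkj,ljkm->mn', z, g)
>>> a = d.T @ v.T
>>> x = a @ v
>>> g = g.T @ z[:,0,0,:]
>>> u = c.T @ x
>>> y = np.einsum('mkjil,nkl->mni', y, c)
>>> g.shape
(7, 5, 11, 11)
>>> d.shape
(11, 7)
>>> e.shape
()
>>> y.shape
(3, 7, 29)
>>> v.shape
(7, 11)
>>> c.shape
(7, 37, 11)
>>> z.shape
(29, 11, 5, 11)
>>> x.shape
(7, 11)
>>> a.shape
(7, 7)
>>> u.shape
(11, 37, 11)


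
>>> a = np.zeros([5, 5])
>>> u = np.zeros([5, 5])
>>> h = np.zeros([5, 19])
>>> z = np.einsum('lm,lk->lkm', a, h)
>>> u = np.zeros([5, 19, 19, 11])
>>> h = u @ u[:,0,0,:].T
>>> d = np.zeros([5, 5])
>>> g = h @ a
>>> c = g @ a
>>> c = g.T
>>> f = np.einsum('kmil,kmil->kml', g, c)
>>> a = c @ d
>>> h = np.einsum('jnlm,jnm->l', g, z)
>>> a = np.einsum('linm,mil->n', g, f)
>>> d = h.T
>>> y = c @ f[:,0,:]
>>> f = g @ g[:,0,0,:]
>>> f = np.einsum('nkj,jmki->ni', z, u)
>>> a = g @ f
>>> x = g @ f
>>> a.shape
(5, 19, 19, 11)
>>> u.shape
(5, 19, 19, 11)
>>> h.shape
(19,)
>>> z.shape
(5, 19, 5)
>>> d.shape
(19,)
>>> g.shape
(5, 19, 19, 5)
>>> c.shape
(5, 19, 19, 5)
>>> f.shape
(5, 11)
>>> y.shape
(5, 19, 19, 5)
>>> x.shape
(5, 19, 19, 11)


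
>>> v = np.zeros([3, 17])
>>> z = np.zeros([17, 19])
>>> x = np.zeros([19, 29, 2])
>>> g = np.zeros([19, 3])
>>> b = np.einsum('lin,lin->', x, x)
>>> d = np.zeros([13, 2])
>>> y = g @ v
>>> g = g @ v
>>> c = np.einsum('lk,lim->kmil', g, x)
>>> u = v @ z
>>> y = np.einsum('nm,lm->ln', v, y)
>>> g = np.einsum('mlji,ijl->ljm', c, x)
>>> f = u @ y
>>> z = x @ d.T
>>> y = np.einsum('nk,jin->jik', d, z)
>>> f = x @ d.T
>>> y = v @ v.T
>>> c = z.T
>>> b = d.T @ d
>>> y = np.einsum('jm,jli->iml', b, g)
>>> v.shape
(3, 17)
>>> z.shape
(19, 29, 13)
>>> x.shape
(19, 29, 2)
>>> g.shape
(2, 29, 17)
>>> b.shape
(2, 2)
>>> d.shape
(13, 2)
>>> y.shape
(17, 2, 29)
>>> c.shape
(13, 29, 19)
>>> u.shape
(3, 19)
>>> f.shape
(19, 29, 13)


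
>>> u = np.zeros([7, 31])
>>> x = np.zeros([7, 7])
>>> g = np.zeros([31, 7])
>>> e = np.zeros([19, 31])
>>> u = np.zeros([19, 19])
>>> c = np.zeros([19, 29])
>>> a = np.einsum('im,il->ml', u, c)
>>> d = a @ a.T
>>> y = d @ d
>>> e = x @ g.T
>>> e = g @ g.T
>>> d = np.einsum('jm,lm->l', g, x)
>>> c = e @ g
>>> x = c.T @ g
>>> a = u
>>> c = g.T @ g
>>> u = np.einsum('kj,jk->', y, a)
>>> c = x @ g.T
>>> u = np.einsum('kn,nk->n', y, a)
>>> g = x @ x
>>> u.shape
(19,)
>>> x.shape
(7, 7)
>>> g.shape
(7, 7)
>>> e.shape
(31, 31)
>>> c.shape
(7, 31)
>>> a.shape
(19, 19)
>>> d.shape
(7,)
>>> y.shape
(19, 19)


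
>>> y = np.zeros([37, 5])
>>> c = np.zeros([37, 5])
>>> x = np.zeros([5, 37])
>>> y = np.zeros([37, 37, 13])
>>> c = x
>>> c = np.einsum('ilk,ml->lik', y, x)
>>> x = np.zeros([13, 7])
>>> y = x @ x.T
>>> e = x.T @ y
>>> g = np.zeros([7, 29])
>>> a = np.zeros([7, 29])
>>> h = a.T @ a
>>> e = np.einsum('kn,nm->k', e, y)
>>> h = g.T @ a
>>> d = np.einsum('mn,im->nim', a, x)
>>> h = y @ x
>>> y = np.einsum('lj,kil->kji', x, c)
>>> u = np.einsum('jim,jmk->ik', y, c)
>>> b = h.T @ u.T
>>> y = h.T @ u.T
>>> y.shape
(7, 7)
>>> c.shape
(37, 37, 13)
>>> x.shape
(13, 7)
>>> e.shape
(7,)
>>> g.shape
(7, 29)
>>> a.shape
(7, 29)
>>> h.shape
(13, 7)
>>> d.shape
(29, 13, 7)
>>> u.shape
(7, 13)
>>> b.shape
(7, 7)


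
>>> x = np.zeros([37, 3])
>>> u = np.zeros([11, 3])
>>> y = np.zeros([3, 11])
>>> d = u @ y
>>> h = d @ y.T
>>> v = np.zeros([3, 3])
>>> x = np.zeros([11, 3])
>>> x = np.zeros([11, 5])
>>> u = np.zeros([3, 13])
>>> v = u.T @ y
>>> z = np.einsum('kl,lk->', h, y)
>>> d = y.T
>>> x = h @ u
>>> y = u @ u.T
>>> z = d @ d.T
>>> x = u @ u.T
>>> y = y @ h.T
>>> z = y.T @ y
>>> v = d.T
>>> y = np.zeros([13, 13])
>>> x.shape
(3, 3)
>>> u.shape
(3, 13)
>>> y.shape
(13, 13)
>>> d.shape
(11, 3)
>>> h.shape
(11, 3)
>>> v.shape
(3, 11)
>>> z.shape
(11, 11)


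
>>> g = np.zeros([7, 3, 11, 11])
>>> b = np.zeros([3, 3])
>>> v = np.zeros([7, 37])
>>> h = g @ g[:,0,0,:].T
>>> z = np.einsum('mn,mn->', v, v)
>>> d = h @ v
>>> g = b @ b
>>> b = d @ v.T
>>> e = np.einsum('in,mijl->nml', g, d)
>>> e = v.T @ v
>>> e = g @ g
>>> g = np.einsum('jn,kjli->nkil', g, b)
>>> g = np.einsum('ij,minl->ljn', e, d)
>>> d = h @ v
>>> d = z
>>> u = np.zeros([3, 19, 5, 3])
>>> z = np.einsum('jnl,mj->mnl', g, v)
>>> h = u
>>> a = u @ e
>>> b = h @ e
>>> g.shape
(37, 3, 11)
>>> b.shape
(3, 19, 5, 3)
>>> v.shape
(7, 37)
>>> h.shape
(3, 19, 5, 3)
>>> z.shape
(7, 3, 11)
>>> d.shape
()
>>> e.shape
(3, 3)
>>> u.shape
(3, 19, 5, 3)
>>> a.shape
(3, 19, 5, 3)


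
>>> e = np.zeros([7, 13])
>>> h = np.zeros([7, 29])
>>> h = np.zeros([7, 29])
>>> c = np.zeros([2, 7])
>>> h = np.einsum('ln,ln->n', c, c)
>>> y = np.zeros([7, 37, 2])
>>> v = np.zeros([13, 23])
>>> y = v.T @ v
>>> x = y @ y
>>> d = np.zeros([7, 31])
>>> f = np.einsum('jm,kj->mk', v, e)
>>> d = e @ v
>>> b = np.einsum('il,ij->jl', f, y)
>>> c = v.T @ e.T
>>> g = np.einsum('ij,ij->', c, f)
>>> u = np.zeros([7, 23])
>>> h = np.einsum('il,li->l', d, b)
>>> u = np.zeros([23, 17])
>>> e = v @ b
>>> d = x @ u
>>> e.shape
(13, 7)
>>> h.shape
(23,)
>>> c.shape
(23, 7)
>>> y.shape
(23, 23)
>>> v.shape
(13, 23)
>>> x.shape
(23, 23)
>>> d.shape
(23, 17)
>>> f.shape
(23, 7)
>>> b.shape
(23, 7)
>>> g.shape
()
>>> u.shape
(23, 17)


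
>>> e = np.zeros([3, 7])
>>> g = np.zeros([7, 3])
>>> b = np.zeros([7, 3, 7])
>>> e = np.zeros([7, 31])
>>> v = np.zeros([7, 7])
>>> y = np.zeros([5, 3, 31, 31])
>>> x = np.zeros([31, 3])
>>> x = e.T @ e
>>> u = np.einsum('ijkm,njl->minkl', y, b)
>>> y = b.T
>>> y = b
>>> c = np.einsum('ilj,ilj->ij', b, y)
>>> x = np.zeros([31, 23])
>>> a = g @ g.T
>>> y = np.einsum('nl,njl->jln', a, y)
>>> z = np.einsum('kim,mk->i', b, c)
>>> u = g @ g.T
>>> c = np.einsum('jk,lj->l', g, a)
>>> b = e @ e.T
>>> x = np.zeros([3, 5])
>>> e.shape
(7, 31)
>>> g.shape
(7, 3)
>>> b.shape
(7, 7)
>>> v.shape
(7, 7)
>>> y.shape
(3, 7, 7)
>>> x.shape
(3, 5)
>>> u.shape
(7, 7)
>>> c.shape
(7,)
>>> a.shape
(7, 7)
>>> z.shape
(3,)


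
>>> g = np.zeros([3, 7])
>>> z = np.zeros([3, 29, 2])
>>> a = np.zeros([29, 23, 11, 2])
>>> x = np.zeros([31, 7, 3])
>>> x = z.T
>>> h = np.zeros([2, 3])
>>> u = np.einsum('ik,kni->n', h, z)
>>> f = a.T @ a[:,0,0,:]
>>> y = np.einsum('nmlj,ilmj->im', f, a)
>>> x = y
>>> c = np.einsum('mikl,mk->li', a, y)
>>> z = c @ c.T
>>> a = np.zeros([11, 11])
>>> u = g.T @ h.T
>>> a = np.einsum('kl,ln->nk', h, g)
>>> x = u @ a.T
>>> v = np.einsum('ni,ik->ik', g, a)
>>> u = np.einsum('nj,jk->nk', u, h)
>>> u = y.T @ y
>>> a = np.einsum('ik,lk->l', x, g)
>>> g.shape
(3, 7)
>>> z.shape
(2, 2)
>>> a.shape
(3,)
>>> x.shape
(7, 7)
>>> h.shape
(2, 3)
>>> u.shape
(11, 11)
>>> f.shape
(2, 11, 23, 2)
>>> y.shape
(29, 11)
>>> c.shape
(2, 23)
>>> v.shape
(7, 2)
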